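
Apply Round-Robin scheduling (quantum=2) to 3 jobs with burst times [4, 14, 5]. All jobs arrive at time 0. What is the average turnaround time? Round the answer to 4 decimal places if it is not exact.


Time quantum = 2
Execution trace:
  J1 runs 2 units, time = 2
  J2 runs 2 units, time = 4
  J3 runs 2 units, time = 6
  J1 runs 2 units, time = 8
  J2 runs 2 units, time = 10
  J3 runs 2 units, time = 12
  J2 runs 2 units, time = 14
  J3 runs 1 units, time = 15
  J2 runs 2 units, time = 17
  J2 runs 2 units, time = 19
  J2 runs 2 units, time = 21
  J2 runs 2 units, time = 23
Finish times: [8, 23, 15]
Average turnaround = 46/3 = 15.3333

15.3333


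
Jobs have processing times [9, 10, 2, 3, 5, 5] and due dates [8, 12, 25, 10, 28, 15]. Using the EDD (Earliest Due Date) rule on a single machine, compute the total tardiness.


Sort by due date (EDD order): [(9, 8), (3, 10), (10, 12), (5, 15), (2, 25), (5, 28)]
Compute completion times and tardiness:
  Job 1: p=9, d=8, C=9, tardiness=max(0,9-8)=1
  Job 2: p=3, d=10, C=12, tardiness=max(0,12-10)=2
  Job 3: p=10, d=12, C=22, tardiness=max(0,22-12)=10
  Job 4: p=5, d=15, C=27, tardiness=max(0,27-15)=12
  Job 5: p=2, d=25, C=29, tardiness=max(0,29-25)=4
  Job 6: p=5, d=28, C=34, tardiness=max(0,34-28)=6
Total tardiness = 35

35


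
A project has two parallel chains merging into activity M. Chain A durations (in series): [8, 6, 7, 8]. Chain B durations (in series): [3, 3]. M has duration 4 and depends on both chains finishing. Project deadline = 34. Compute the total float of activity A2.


Forward pass: ES(A2) = sum of predecessors on chain A = 8
EF = ES + duration = 8 + 6 = 14
Backward pass: LF(M) = deadline = 34; LS(M) = 34 - 4 = 30
LF(A2) = LS(M) - sum(successors on chain A) = 30 - 15 = 15
LS = LF - duration = 15 - 6 = 9
Total float = LS - ES = 9 - 8 = 1

1


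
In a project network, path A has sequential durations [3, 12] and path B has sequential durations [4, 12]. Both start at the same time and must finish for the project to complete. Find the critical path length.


Path A total = 3 + 12 = 15
Path B total = 4 + 12 = 16
Critical path = longest path = max(15, 16) = 16

16


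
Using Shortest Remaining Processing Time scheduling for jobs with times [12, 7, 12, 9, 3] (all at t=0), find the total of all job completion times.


Since all jobs arrive at t=0, SRPT equals SPT ordering.
SPT order: [3, 7, 9, 12, 12]
Completion times:
  Job 1: p=3, C=3
  Job 2: p=7, C=10
  Job 3: p=9, C=19
  Job 4: p=12, C=31
  Job 5: p=12, C=43
Total completion time = 3 + 10 + 19 + 31 + 43 = 106

106


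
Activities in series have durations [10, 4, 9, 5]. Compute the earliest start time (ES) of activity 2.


Activity 2 starts after activities 1 through 1 complete.
Predecessor durations: [10]
ES = 10 = 10

10


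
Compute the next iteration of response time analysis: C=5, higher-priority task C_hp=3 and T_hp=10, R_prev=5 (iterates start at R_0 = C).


R_next = C + ceil(R_prev / T_hp) * C_hp
ceil(5 / 10) = ceil(0.5) = 1
Interference = 1 * 3 = 3
R_next = 5 + 3 = 8

8


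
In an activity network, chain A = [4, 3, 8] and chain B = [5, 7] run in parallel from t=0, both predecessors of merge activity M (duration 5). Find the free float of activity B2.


ES(B2) = sum of predecessors on chain B = 5
EF(B2) = ES + duration = 5 + 7 = 12
Successor of B2 is M. ES(M) = max(sum(A), sum(B)) = max(15, 12) = 15
Free float = ES(successor) - EF(current) = 15 - 12 = 3

3


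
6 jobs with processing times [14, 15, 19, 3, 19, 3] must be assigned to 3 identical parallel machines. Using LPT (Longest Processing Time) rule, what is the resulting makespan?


Sort jobs in decreasing order (LPT): [19, 19, 15, 14, 3, 3]
Assign each job to the least loaded machine:
  Machine 1: jobs [19, 3], load = 22
  Machine 2: jobs [19, 3], load = 22
  Machine 3: jobs [15, 14], load = 29
Makespan = max load = 29

29


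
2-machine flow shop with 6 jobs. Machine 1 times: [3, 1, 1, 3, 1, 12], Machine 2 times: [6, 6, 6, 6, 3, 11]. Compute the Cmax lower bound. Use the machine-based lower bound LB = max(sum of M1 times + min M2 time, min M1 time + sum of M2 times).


LB1 = sum(M1 times) + min(M2 times) = 21 + 3 = 24
LB2 = min(M1 times) + sum(M2 times) = 1 + 38 = 39
Lower bound = max(LB1, LB2) = max(24, 39) = 39

39


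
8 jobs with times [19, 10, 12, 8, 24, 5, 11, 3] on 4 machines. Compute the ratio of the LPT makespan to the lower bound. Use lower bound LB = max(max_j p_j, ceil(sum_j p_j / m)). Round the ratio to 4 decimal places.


LPT order: [24, 19, 12, 11, 10, 8, 5, 3]
Machine loads after assignment: [24, 24, 23, 21]
LPT makespan = 24
Lower bound = max(max_job, ceil(total/4)) = max(24, 23) = 24
Ratio = 24 / 24 = 1.0

1.0


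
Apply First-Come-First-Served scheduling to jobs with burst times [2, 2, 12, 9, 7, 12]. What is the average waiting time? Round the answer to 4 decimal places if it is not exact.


FCFS order (as given): [2, 2, 12, 9, 7, 12]
Waiting times:
  Job 1: wait = 0
  Job 2: wait = 2
  Job 3: wait = 4
  Job 4: wait = 16
  Job 5: wait = 25
  Job 6: wait = 32
Sum of waiting times = 79
Average waiting time = 79/6 = 13.1667

13.1667


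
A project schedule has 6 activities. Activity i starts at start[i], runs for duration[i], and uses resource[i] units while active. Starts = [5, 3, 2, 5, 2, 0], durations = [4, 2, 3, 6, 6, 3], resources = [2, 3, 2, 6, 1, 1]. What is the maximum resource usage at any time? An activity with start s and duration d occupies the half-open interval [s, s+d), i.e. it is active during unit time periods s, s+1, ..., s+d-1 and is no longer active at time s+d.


Each activity i is active on [start_i, start_i + duration_i).
Compute total resource usage per time slot:
  t=0: active resources = [1], total = 1
  t=1: active resources = [1], total = 1
  t=2: active resources = [2, 1, 1], total = 4
  t=3: active resources = [3, 2, 1], total = 6
  t=4: active resources = [3, 2, 1], total = 6
  t=5: active resources = [2, 6, 1], total = 9
  t=6: active resources = [2, 6, 1], total = 9
  t=7: active resources = [2, 6, 1], total = 9
  t=8: active resources = [2, 6], total = 8
  t=9: active resources = [6], total = 6
  t=10: active resources = [6], total = 6
Peak resource demand = 9

9


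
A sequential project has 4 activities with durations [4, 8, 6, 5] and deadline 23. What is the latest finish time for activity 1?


LF(activity 1) = deadline - sum of successor durations
Successors: activities 2 through 4 with durations [8, 6, 5]
Sum of successor durations = 19
LF = 23 - 19 = 4

4


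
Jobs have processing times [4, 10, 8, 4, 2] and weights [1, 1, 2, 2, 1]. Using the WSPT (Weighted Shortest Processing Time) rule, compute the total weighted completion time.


Compute p/w ratios and sort ascending (WSPT): [(4, 2), (2, 1), (4, 1), (8, 2), (10, 1)]
Compute weighted completion times:
  Job (p=4,w=2): C=4, w*C=2*4=8
  Job (p=2,w=1): C=6, w*C=1*6=6
  Job (p=4,w=1): C=10, w*C=1*10=10
  Job (p=8,w=2): C=18, w*C=2*18=36
  Job (p=10,w=1): C=28, w*C=1*28=28
Total weighted completion time = 88

88


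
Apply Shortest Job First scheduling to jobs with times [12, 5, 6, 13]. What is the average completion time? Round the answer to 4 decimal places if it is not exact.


SJF order (ascending): [5, 6, 12, 13]
Completion times:
  Job 1: burst=5, C=5
  Job 2: burst=6, C=11
  Job 3: burst=12, C=23
  Job 4: burst=13, C=36
Average completion = 75/4 = 18.75

18.75


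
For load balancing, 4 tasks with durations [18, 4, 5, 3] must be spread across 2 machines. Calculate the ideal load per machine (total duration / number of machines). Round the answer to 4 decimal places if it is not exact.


Total processing time = 18 + 4 + 5 + 3 = 30
Number of machines = 2
Ideal balanced load = 30 / 2 = 15.0

15.0


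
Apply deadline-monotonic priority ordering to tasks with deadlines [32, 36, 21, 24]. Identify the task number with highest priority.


Sort tasks by relative deadline (ascending):
  Task 3: deadline = 21
  Task 4: deadline = 24
  Task 1: deadline = 32
  Task 2: deadline = 36
Priority order (highest first): [3, 4, 1, 2]
Highest priority task = 3

3


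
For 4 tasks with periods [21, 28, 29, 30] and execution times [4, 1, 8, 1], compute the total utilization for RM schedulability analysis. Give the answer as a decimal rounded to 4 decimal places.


Compute individual utilizations (exact fractions):
  Task 1: C/T = 4/21 (approx. 0.1905)
  Task 2: C/T = 1/28 (approx. 0.0357)
  Task 3: C/T = 8/29 (approx. 0.2759)
  Task 4: C/T = 1/30 (approx. 0.0333)
Total utilization U = 4/21 + 1/28 + 8/29 + 1/30 = 6521/12180
Rounded to 4 decimal places: U = 0.5354
RM (Liu & Layland) bound for 4 tasks = 0.756828; compare with U = 6521/12180 (approx. 0.535386)
U <= bound, so schedulable by RM sufficient condition.

0.5354


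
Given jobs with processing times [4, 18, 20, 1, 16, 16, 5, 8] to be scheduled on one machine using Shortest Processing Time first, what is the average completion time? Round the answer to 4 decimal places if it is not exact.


Sort jobs by processing time (SPT order): [1, 4, 5, 8, 16, 16, 18, 20]
Compute completion times sequentially:
  Job 1: processing = 1, completes at 1
  Job 2: processing = 4, completes at 5
  Job 3: processing = 5, completes at 10
  Job 4: processing = 8, completes at 18
  Job 5: processing = 16, completes at 34
  Job 6: processing = 16, completes at 50
  Job 7: processing = 18, completes at 68
  Job 8: processing = 20, completes at 88
Sum of completion times = 274
Average completion time = 274/8 = 34.25

34.25


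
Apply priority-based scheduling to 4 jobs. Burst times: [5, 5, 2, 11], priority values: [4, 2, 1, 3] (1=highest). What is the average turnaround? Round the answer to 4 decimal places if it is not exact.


Sort by priority (ascending = highest first):
Order: [(1, 2), (2, 5), (3, 11), (4, 5)]
Completion times:
  Priority 1, burst=2, C=2
  Priority 2, burst=5, C=7
  Priority 3, burst=11, C=18
  Priority 4, burst=5, C=23
Average turnaround = 50/4 = 12.5

12.5


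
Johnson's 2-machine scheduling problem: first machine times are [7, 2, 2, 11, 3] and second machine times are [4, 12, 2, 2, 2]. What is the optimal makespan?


Apply Johnson's rule:
  Group 1 (a <= b): [(2, 2, 12), (3, 2, 2)]
  Group 2 (a > b): [(1, 7, 4), (4, 11, 2), (5, 3, 2)]
Optimal job order: [2, 3, 1, 4, 5]
Schedule:
  Job 2: M1 done at 2, M2 done at 14
  Job 3: M1 done at 4, M2 done at 16
  Job 1: M1 done at 11, M2 done at 20
  Job 4: M1 done at 22, M2 done at 24
  Job 5: M1 done at 25, M2 done at 27
Makespan = 27

27


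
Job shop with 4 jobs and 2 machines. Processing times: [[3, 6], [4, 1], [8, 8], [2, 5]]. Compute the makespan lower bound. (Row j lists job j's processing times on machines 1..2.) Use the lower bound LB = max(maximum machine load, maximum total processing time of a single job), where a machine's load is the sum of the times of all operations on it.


Machine loads:
  Machine 1: 3 + 4 + 8 + 2 = 17
  Machine 2: 6 + 1 + 8 + 5 = 20
Max machine load = 20
Job totals:
  Job 1: 9
  Job 2: 5
  Job 3: 16
  Job 4: 7
Max job total = 16
Lower bound = max(20, 16) = 20

20


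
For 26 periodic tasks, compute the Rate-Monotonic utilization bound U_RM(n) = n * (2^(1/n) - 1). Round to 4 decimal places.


Compute 2^(1/26) = 1.0270180507
Subtract 1: 1.0270180507 - 1 = 0.0270180507
Multiply by n: 26 * 0.0270180507 = 0.7024693182
Round to 4 dp: 0.7025

0.7025


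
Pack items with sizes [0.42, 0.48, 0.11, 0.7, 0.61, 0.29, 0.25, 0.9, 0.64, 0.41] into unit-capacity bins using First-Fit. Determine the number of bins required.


Place items sequentially using First-Fit:
  Item 0.42 -> new Bin 1
  Item 0.48 -> Bin 1 (now 0.9)
  Item 0.11 -> new Bin 2
  Item 0.7 -> Bin 2 (now 0.81)
  Item 0.61 -> new Bin 3
  Item 0.29 -> Bin 3 (now 0.9)
  Item 0.25 -> new Bin 4
  Item 0.9 -> new Bin 5
  Item 0.64 -> Bin 4 (now 0.89)
  Item 0.41 -> new Bin 6
Total bins used = 6

6


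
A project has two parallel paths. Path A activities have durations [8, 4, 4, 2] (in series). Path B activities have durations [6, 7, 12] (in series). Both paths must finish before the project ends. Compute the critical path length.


Path A total = 8 + 4 + 4 + 2 = 18
Path B total = 6 + 7 + 12 = 25
Critical path = longest path = max(18, 25) = 25

25


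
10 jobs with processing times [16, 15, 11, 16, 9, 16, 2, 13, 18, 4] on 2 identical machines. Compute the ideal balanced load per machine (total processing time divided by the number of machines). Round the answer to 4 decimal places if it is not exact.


Total processing time = 16 + 15 + 11 + 16 + 9 + 16 + 2 + 13 + 18 + 4 = 120
Number of machines = 2
Ideal balanced load = 120 / 2 = 60.0

60.0


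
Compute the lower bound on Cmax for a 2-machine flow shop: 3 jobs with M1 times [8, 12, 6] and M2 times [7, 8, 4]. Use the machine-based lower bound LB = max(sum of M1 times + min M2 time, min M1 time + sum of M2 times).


LB1 = sum(M1 times) + min(M2 times) = 26 + 4 = 30
LB2 = min(M1 times) + sum(M2 times) = 6 + 19 = 25
Lower bound = max(LB1, LB2) = max(30, 25) = 30

30


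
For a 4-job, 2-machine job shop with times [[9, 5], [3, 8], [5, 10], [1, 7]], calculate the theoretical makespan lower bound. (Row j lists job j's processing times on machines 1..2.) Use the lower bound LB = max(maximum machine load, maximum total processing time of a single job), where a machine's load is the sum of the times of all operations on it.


Machine loads:
  Machine 1: 9 + 3 + 5 + 1 = 18
  Machine 2: 5 + 8 + 10 + 7 = 30
Max machine load = 30
Job totals:
  Job 1: 14
  Job 2: 11
  Job 3: 15
  Job 4: 8
Max job total = 15
Lower bound = max(30, 15) = 30

30


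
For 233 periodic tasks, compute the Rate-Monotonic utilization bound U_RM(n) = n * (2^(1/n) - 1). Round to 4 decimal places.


Compute 2^(1/233) = 1.0029793100
Subtract 1: 1.0029793100 - 1 = 0.0029793100
Multiply by n: 233 * 0.0029793100 = 0.6941792300
Round to 4 dp: 0.6942

0.6942


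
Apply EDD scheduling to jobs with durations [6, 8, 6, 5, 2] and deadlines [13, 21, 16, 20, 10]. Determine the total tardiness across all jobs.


Sort by due date (EDD order): [(2, 10), (6, 13), (6, 16), (5, 20), (8, 21)]
Compute completion times and tardiness:
  Job 1: p=2, d=10, C=2, tardiness=max(0,2-10)=0
  Job 2: p=6, d=13, C=8, tardiness=max(0,8-13)=0
  Job 3: p=6, d=16, C=14, tardiness=max(0,14-16)=0
  Job 4: p=5, d=20, C=19, tardiness=max(0,19-20)=0
  Job 5: p=8, d=21, C=27, tardiness=max(0,27-21)=6
Total tardiness = 6

6


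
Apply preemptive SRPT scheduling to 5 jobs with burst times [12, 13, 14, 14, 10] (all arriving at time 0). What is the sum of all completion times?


Since all jobs arrive at t=0, SRPT equals SPT ordering.
SPT order: [10, 12, 13, 14, 14]
Completion times:
  Job 1: p=10, C=10
  Job 2: p=12, C=22
  Job 3: p=13, C=35
  Job 4: p=14, C=49
  Job 5: p=14, C=63
Total completion time = 10 + 22 + 35 + 49 + 63 = 179

179


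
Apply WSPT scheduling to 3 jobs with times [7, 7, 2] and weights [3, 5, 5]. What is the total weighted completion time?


Compute p/w ratios and sort ascending (WSPT): [(2, 5), (7, 5), (7, 3)]
Compute weighted completion times:
  Job (p=2,w=5): C=2, w*C=5*2=10
  Job (p=7,w=5): C=9, w*C=5*9=45
  Job (p=7,w=3): C=16, w*C=3*16=48
Total weighted completion time = 103

103


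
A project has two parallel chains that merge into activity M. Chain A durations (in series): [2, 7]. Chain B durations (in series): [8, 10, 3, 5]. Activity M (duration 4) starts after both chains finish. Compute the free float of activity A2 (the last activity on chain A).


ES(A2) = sum of predecessors on chain A = 2
EF(A2) = ES + duration = 2 + 7 = 9
Successor of A2 is M. ES(M) = max(sum(A), sum(B)) = max(9, 26) = 26
Free float = ES(successor) - EF(current) = 26 - 9 = 17

17


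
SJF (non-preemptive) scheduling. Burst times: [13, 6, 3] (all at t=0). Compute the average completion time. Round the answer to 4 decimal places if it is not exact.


SJF order (ascending): [3, 6, 13]
Completion times:
  Job 1: burst=3, C=3
  Job 2: burst=6, C=9
  Job 3: burst=13, C=22
Average completion = 34/3 = 11.3333

11.3333


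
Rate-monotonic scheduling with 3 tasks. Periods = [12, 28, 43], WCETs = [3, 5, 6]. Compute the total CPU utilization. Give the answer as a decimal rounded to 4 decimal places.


Compute individual utilizations (exact fractions):
  Task 1: C/T = 3/12 = 1/4 (approx. 0.25)
  Task 2: C/T = 5/28 (approx. 0.1786)
  Task 3: C/T = 6/43 (approx. 0.1395)
Total utilization U = 1/4 + 5/28 + 6/43 = 171/301
Rounded to 4 decimal places: U = 0.5681
RM (Liu & Layland) bound for 3 tasks = 0.779763; compare with U = 171/301 (approx. 0.568106)
U <= bound, so schedulable by RM sufficient condition.

0.5681


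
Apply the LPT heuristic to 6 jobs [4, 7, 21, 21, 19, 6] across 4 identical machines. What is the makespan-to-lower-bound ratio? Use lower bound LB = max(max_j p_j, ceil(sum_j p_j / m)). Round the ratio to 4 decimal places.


LPT order: [21, 21, 19, 7, 6, 4]
Machine loads after assignment: [21, 21, 19, 17]
LPT makespan = 21
Lower bound = max(max_job, ceil(total/4)) = max(21, 20) = 21
Ratio = 21 / 21 = 1.0

1.0


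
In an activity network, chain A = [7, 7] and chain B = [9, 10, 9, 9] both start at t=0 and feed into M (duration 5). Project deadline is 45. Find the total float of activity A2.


Forward pass: ES(A2) = sum of predecessors on chain A = 7
EF = ES + duration = 7 + 7 = 14
Backward pass: LF(M) = deadline = 45; LS(M) = 45 - 5 = 40
LF(A2) = LS(M) - sum(successors on chain A) = 40 - 0 = 40
LS = LF - duration = 40 - 7 = 33
Total float = LS - ES = 33 - 7 = 26

26


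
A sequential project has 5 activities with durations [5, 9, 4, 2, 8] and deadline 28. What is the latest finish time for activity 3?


LF(activity 3) = deadline - sum of successor durations
Successors: activities 4 through 5 with durations [2, 8]
Sum of successor durations = 10
LF = 28 - 10 = 18

18


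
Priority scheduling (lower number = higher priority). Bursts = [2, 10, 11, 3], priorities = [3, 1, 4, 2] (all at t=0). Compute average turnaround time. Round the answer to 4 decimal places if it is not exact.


Sort by priority (ascending = highest first):
Order: [(1, 10), (2, 3), (3, 2), (4, 11)]
Completion times:
  Priority 1, burst=10, C=10
  Priority 2, burst=3, C=13
  Priority 3, burst=2, C=15
  Priority 4, burst=11, C=26
Average turnaround = 64/4 = 16.0

16.0


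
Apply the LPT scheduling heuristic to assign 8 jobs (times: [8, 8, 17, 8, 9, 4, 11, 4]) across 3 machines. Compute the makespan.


Sort jobs in decreasing order (LPT): [17, 11, 9, 8, 8, 8, 4, 4]
Assign each job to the least loaded machine:
  Machine 1: jobs [17, 8], load = 25
  Machine 2: jobs [11, 8, 4], load = 23
  Machine 3: jobs [9, 8, 4], load = 21
Makespan = max load = 25

25


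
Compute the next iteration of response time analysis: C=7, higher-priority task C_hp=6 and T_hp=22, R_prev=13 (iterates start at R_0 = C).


R_next = C + ceil(R_prev / T_hp) * C_hp
ceil(13 / 22) = ceil(0.5909) = 1
Interference = 1 * 6 = 6
R_next = 7 + 6 = 13
R_next = R_prev, so the iteration has converged (response time = 13).

13


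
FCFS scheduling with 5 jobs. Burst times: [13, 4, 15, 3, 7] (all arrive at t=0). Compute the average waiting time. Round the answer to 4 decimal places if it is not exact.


FCFS order (as given): [13, 4, 15, 3, 7]
Waiting times:
  Job 1: wait = 0
  Job 2: wait = 13
  Job 3: wait = 17
  Job 4: wait = 32
  Job 5: wait = 35
Sum of waiting times = 97
Average waiting time = 97/5 = 19.4

19.4


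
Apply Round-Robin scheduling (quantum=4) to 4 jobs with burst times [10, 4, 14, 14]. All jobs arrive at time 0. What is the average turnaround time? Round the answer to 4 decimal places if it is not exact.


Time quantum = 4
Execution trace:
  J1 runs 4 units, time = 4
  J2 runs 4 units, time = 8
  J3 runs 4 units, time = 12
  J4 runs 4 units, time = 16
  J1 runs 4 units, time = 20
  J3 runs 4 units, time = 24
  J4 runs 4 units, time = 28
  J1 runs 2 units, time = 30
  J3 runs 4 units, time = 34
  J4 runs 4 units, time = 38
  J3 runs 2 units, time = 40
  J4 runs 2 units, time = 42
Finish times: [30, 8, 40, 42]
Average turnaround = 120/4 = 30.0

30.0


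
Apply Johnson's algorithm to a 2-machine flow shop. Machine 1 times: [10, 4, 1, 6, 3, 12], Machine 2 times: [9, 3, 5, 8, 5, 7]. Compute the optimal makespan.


Apply Johnson's rule:
  Group 1 (a <= b): [(3, 1, 5), (5, 3, 5), (4, 6, 8)]
  Group 2 (a > b): [(1, 10, 9), (6, 12, 7), (2, 4, 3)]
Optimal job order: [3, 5, 4, 1, 6, 2]
Schedule:
  Job 3: M1 done at 1, M2 done at 6
  Job 5: M1 done at 4, M2 done at 11
  Job 4: M1 done at 10, M2 done at 19
  Job 1: M1 done at 20, M2 done at 29
  Job 6: M1 done at 32, M2 done at 39
  Job 2: M1 done at 36, M2 done at 42
Makespan = 42

42


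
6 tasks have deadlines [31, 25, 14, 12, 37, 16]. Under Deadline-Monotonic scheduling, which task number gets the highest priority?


Sort tasks by relative deadline (ascending):
  Task 4: deadline = 12
  Task 3: deadline = 14
  Task 6: deadline = 16
  Task 2: deadline = 25
  Task 1: deadline = 31
  Task 5: deadline = 37
Priority order (highest first): [4, 3, 6, 2, 1, 5]
Highest priority task = 4

4


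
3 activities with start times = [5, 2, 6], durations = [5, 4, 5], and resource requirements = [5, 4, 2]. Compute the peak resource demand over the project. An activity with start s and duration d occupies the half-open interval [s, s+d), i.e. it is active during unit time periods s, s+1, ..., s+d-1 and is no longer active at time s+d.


Each activity i is active on [start_i, start_i + duration_i).
Compute total resource usage per time slot:
  t=0: active resources = [], total = 0
  t=1: active resources = [], total = 0
  t=2: active resources = [4], total = 4
  t=3: active resources = [4], total = 4
  t=4: active resources = [4], total = 4
  t=5: active resources = [5, 4], total = 9
  t=6: active resources = [5, 2], total = 7
  t=7: active resources = [5, 2], total = 7
  t=8: active resources = [5, 2], total = 7
  t=9: active resources = [5, 2], total = 7
  t=10: active resources = [2], total = 2
Peak resource demand = 9

9


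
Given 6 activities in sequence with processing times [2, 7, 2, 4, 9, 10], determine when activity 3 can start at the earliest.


Activity 3 starts after activities 1 through 2 complete.
Predecessor durations: [2, 7]
ES = 2 + 7 = 9

9


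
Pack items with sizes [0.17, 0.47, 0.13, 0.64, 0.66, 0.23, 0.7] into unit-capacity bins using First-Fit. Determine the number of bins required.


Place items sequentially using First-Fit:
  Item 0.17 -> new Bin 1
  Item 0.47 -> Bin 1 (now 0.64)
  Item 0.13 -> Bin 1 (now 0.77)
  Item 0.64 -> new Bin 2
  Item 0.66 -> new Bin 3
  Item 0.23 -> Bin 1 (now 1.0)
  Item 0.7 -> new Bin 4
Total bins used = 4

4


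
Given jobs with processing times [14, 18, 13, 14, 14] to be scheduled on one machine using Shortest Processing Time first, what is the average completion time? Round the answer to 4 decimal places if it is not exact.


Sort jobs by processing time (SPT order): [13, 14, 14, 14, 18]
Compute completion times sequentially:
  Job 1: processing = 13, completes at 13
  Job 2: processing = 14, completes at 27
  Job 3: processing = 14, completes at 41
  Job 4: processing = 14, completes at 55
  Job 5: processing = 18, completes at 73
Sum of completion times = 209
Average completion time = 209/5 = 41.8

41.8


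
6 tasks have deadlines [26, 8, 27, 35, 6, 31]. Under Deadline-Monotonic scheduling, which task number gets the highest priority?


Sort tasks by relative deadline (ascending):
  Task 5: deadline = 6
  Task 2: deadline = 8
  Task 1: deadline = 26
  Task 3: deadline = 27
  Task 6: deadline = 31
  Task 4: deadline = 35
Priority order (highest first): [5, 2, 1, 3, 6, 4]
Highest priority task = 5

5


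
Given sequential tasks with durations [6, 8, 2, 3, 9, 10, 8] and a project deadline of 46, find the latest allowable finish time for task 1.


LF(activity 1) = deadline - sum of successor durations
Successors: activities 2 through 7 with durations [8, 2, 3, 9, 10, 8]
Sum of successor durations = 40
LF = 46 - 40 = 6

6


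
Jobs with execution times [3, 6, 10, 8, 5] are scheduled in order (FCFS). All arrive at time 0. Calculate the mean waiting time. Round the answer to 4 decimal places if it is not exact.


FCFS order (as given): [3, 6, 10, 8, 5]
Waiting times:
  Job 1: wait = 0
  Job 2: wait = 3
  Job 3: wait = 9
  Job 4: wait = 19
  Job 5: wait = 27
Sum of waiting times = 58
Average waiting time = 58/5 = 11.6

11.6


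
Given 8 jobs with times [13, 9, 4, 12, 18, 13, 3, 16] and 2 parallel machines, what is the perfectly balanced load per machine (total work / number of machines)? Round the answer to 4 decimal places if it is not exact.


Total processing time = 13 + 9 + 4 + 12 + 18 + 13 + 3 + 16 = 88
Number of machines = 2
Ideal balanced load = 88 / 2 = 44.0

44.0


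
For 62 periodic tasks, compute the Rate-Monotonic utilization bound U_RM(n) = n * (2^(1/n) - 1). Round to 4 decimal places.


Compute 2^(1/62) = 1.0112425207
Subtract 1: 1.0112425207 - 1 = 0.0112425207
Multiply by n: 62 * 0.0112425207 = 0.6970362834
Round to 4 dp: 0.6970

0.6970


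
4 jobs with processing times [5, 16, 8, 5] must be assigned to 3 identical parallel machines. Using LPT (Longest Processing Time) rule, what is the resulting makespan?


Sort jobs in decreasing order (LPT): [16, 8, 5, 5]
Assign each job to the least loaded machine:
  Machine 1: jobs [16], load = 16
  Machine 2: jobs [8], load = 8
  Machine 3: jobs [5, 5], load = 10
Makespan = max load = 16

16


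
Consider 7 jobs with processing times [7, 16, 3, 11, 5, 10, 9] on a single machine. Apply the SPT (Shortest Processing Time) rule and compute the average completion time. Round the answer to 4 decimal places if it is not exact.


Sort jobs by processing time (SPT order): [3, 5, 7, 9, 10, 11, 16]
Compute completion times sequentially:
  Job 1: processing = 3, completes at 3
  Job 2: processing = 5, completes at 8
  Job 3: processing = 7, completes at 15
  Job 4: processing = 9, completes at 24
  Job 5: processing = 10, completes at 34
  Job 6: processing = 11, completes at 45
  Job 7: processing = 16, completes at 61
Sum of completion times = 190
Average completion time = 190/7 = 27.1429

27.1429


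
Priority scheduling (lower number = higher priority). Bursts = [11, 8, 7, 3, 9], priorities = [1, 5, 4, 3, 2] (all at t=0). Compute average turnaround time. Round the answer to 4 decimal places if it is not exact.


Sort by priority (ascending = highest first):
Order: [(1, 11), (2, 9), (3, 3), (4, 7), (5, 8)]
Completion times:
  Priority 1, burst=11, C=11
  Priority 2, burst=9, C=20
  Priority 3, burst=3, C=23
  Priority 4, burst=7, C=30
  Priority 5, burst=8, C=38
Average turnaround = 122/5 = 24.4

24.4


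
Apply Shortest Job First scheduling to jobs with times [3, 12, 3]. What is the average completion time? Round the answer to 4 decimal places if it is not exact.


SJF order (ascending): [3, 3, 12]
Completion times:
  Job 1: burst=3, C=3
  Job 2: burst=3, C=6
  Job 3: burst=12, C=18
Average completion = 27/3 = 9.0

9.0


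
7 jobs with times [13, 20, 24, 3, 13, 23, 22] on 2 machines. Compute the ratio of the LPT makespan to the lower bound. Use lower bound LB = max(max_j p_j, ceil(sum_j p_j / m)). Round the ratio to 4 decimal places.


LPT order: [24, 23, 22, 20, 13, 13, 3]
Machine loads after assignment: [60, 58]
LPT makespan = 60
Lower bound = max(max_job, ceil(total/2)) = max(24, 59) = 59
Ratio = 60 / 59 = 1.0169

1.0169


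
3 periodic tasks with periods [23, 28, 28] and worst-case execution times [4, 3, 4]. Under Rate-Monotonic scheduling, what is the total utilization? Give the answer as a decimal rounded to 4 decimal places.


Compute individual utilizations (exact fractions):
  Task 1: C/T = 4/23 (approx. 0.1739)
  Task 2: C/T = 3/28 (approx. 0.1071)
  Task 3: C/T = 4/28 = 1/7 (approx. 0.1429)
Total utilization U = 4/23 + 3/28 + 1/7 = 39/92
Rounded to 4 decimal places: U = 0.4239
RM (Liu & Layland) bound for 3 tasks = 0.779763; compare with U = 39/92 (approx. 0.423913)
U <= bound, so schedulable by RM sufficient condition.

0.4239


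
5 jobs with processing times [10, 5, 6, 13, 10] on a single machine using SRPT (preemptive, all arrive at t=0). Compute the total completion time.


Since all jobs arrive at t=0, SRPT equals SPT ordering.
SPT order: [5, 6, 10, 10, 13]
Completion times:
  Job 1: p=5, C=5
  Job 2: p=6, C=11
  Job 3: p=10, C=21
  Job 4: p=10, C=31
  Job 5: p=13, C=44
Total completion time = 5 + 11 + 21 + 31 + 44 = 112

112


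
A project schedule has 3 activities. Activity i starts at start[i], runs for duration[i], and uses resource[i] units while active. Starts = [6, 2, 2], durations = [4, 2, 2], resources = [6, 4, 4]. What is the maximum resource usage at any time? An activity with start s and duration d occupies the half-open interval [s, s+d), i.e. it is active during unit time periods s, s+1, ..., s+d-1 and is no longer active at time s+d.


Each activity i is active on [start_i, start_i + duration_i).
Compute total resource usage per time slot:
  t=0: active resources = [], total = 0
  t=1: active resources = [], total = 0
  t=2: active resources = [4, 4], total = 8
  t=3: active resources = [4, 4], total = 8
  t=4: active resources = [], total = 0
  t=5: active resources = [], total = 0
  t=6: active resources = [6], total = 6
  t=7: active resources = [6], total = 6
  t=8: active resources = [6], total = 6
  t=9: active resources = [6], total = 6
Peak resource demand = 8

8


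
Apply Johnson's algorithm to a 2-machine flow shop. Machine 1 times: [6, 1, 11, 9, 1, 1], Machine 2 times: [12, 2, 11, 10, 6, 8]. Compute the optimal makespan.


Apply Johnson's rule:
  Group 1 (a <= b): [(2, 1, 2), (5, 1, 6), (6, 1, 8), (1, 6, 12), (4, 9, 10), (3, 11, 11)]
  Group 2 (a > b): []
Optimal job order: [2, 5, 6, 1, 4, 3]
Schedule:
  Job 2: M1 done at 1, M2 done at 3
  Job 5: M1 done at 2, M2 done at 9
  Job 6: M1 done at 3, M2 done at 17
  Job 1: M1 done at 9, M2 done at 29
  Job 4: M1 done at 18, M2 done at 39
  Job 3: M1 done at 29, M2 done at 50
Makespan = 50

50


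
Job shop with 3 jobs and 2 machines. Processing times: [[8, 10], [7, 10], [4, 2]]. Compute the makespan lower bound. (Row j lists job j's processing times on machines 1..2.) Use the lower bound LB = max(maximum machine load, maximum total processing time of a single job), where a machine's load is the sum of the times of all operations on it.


Machine loads:
  Machine 1: 8 + 7 + 4 = 19
  Machine 2: 10 + 10 + 2 = 22
Max machine load = 22
Job totals:
  Job 1: 18
  Job 2: 17
  Job 3: 6
Max job total = 18
Lower bound = max(22, 18) = 22

22


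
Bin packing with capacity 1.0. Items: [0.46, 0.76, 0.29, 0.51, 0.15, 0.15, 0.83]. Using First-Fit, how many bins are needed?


Place items sequentially using First-Fit:
  Item 0.46 -> new Bin 1
  Item 0.76 -> new Bin 2
  Item 0.29 -> Bin 1 (now 0.75)
  Item 0.51 -> new Bin 3
  Item 0.15 -> Bin 1 (now 0.9)
  Item 0.15 -> Bin 2 (now 0.91)
  Item 0.83 -> new Bin 4
Total bins used = 4

4


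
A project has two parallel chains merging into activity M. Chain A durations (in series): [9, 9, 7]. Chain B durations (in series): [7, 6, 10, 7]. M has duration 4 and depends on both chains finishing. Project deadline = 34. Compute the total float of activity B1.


Forward pass: ES(B1) = sum of predecessors on chain B = 0
EF = ES + duration = 0 + 7 = 7
Backward pass: LF(M) = deadline = 34; LS(M) = 34 - 4 = 30
LF(B1) = LS(M) - sum(successors on chain B) = 30 - 23 = 7
LS = LF - duration = 7 - 7 = 0
Total float = LS - ES = 0 - 0 = 0

0


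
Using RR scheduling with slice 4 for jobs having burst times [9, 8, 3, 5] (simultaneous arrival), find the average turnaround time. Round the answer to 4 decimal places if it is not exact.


Time quantum = 4
Execution trace:
  J1 runs 4 units, time = 4
  J2 runs 4 units, time = 8
  J3 runs 3 units, time = 11
  J4 runs 4 units, time = 15
  J1 runs 4 units, time = 19
  J2 runs 4 units, time = 23
  J4 runs 1 units, time = 24
  J1 runs 1 units, time = 25
Finish times: [25, 23, 11, 24]
Average turnaround = 83/4 = 20.75

20.75


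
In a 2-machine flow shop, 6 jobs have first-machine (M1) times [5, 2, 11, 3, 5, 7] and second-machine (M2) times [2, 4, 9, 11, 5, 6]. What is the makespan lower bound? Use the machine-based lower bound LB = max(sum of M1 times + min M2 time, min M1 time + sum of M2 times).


LB1 = sum(M1 times) + min(M2 times) = 33 + 2 = 35
LB2 = min(M1 times) + sum(M2 times) = 2 + 37 = 39
Lower bound = max(LB1, LB2) = max(35, 39) = 39

39


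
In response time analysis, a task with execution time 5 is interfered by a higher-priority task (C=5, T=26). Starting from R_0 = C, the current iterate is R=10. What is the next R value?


R_next = C + ceil(R_prev / T_hp) * C_hp
ceil(10 / 26) = ceil(0.3846) = 1
Interference = 1 * 5 = 5
R_next = 5 + 5 = 10
R_next = R_prev, so the iteration has converged (response time = 10).

10


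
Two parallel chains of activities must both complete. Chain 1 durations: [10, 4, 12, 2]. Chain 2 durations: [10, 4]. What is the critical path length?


Path A total = 10 + 4 + 12 + 2 = 28
Path B total = 10 + 4 = 14
Critical path = longest path = max(28, 14) = 28

28


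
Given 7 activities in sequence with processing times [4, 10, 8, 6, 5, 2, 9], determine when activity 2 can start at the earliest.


Activity 2 starts after activities 1 through 1 complete.
Predecessor durations: [4]
ES = 4 = 4

4


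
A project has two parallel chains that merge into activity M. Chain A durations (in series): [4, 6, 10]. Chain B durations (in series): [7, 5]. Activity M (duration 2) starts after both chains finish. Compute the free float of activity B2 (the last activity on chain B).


ES(B2) = sum of predecessors on chain B = 7
EF(B2) = ES + duration = 7 + 5 = 12
Successor of B2 is M. ES(M) = max(sum(A), sum(B)) = max(20, 12) = 20
Free float = ES(successor) - EF(current) = 20 - 12 = 8

8


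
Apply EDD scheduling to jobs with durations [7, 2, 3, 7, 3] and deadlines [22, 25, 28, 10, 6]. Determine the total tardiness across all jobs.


Sort by due date (EDD order): [(3, 6), (7, 10), (7, 22), (2, 25), (3, 28)]
Compute completion times and tardiness:
  Job 1: p=3, d=6, C=3, tardiness=max(0,3-6)=0
  Job 2: p=7, d=10, C=10, tardiness=max(0,10-10)=0
  Job 3: p=7, d=22, C=17, tardiness=max(0,17-22)=0
  Job 4: p=2, d=25, C=19, tardiness=max(0,19-25)=0
  Job 5: p=3, d=28, C=22, tardiness=max(0,22-28)=0
Total tardiness = 0

0


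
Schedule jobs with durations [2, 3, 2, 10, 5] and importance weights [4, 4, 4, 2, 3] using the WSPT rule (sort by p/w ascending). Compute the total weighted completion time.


Compute p/w ratios and sort ascending (WSPT): [(2, 4), (2, 4), (3, 4), (5, 3), (10, 2)]
Compute weighted completion times:
  Job (p=2,w=4): C=2, w*C=4*2=8
  Job (p=2,w=4): C=4, w*C=4*4=16
  Job (p=3,w=4): C=7, w*C=4*7=28
  Job (p=5,w=3): C=12, w*C=3*12=36
  Job (p=10,w=2): C=22, w*C=2*22=44
Total weighted completion time = 132

132


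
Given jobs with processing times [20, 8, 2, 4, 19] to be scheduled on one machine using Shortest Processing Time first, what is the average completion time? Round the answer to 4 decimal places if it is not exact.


Sort jobs by processing time (SPT order): [2, 4, 8, 19, 20]
Compute completion times sequentially:
  Job 1: processing = 2, completes at 2
  Job 2: processing = 4, completes at 6
  Job 3: processing = 8, completes at 14
  Job 4: processing = 19, completes at 33
  Job 5: processing = 20, completes at 53
Sum of completion times = 108
Average completion time = 108/5 = 21.6

21.6


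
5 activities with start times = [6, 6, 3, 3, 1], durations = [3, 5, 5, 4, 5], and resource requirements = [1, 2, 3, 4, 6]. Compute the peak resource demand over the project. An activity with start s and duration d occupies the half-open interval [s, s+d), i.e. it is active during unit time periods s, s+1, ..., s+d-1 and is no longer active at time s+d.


Each activity i is active on [start_i, start_i + duration_i).
Compute total resource usage per time slot:
  t=0: active resources = [], total = 0
  t=1: active resources = [6], total = 6
  t=2: active resources = [6], total = 6
  t=3: active resources = [3, 4, 6], total = 13
  t=4: active resources = [3, 4, 6], total = 13
  t=5: active resources = [3, 4, 6], total = 13
  t=6: active resources = [1, 2, 3, 4], total = 10
  t=7: active resources = [1, 2, 3], total = 6
  t=8: active resources = [1, 2], total = 3
  t=9: active resources = [2], total = 2
  t=10: active resources = [2], total = 2
Peak resource demand = 13

13


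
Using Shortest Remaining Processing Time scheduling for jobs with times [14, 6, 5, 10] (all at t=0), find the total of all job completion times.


Since all jobs arrive at t=0, SRPT equals SPT ordering.
SPT order: [5, 6, 10, 14]
Completion times:
  Job 1: p=5, C=5
  Job 2: p=6, C=11
  Job 3: p=10, C=21
  Job 4: p=14, C=35
Total completion time = 5 + 11 + 21 + 35 = 72

72


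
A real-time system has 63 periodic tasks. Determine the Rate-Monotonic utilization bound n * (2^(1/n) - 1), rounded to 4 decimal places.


Compute 2^(1/63) = 1.0110630845
Subtract 1: 1.0110630845 - 1 = 0.0110630845
Multiply by n: 63 * 0.0110630845 = 0.6969743235
Round to 4 dp: 0.6970

0.6970


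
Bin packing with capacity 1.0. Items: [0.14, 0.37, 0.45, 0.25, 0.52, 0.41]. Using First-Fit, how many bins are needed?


Place items sequentially using First-Fit:
  Item 0.14 -> new Bin 1
  Item 0.37 -> Bin 1 (now 0.51)
  Item 0.45 -> Bin 1 (now 0.96)
  Item 0.25 -> new Bin 2
  Item 0.52 -> Bin 2 (now 0.77)
  Item 0.41 -> new Bin 3
Total bins used = 3

3


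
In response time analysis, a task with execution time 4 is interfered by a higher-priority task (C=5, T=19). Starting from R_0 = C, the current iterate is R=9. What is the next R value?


R_next = C + ceil(R_prev / T_hp) * C_hp
ceil(9 / 19) = ceil(0.4737) = 1
Interference = 1 * 5 = 5
R_next = 4 + 5 = 9
R_next = R_prev, so the iteration has converged (response time = 9).

9


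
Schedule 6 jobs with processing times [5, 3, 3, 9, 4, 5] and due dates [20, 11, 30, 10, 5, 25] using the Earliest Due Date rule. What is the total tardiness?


Sort by due date (EDD order): [(4, 5), (9, 10), (3, 11), (5, 20), (5, 25), (3, 30)]
Compute completion times and tardiness:
  Job 1: p=4, d=5, C=4, tardiness=max(0,4-5)=0
  Job 2: p=9, d=10, C=13, tardiness=max(0,13-10)=3
  Job 3: p=3, d=11, C=16, tardiness=max(0,16-11)=5
  Job 4: p=5, d=20, C=21, tardiness=max(0,21-20)=1
  Job 5: p=5, d=25, C=26, tardiness=max(0,26-25)=1
  Job 6: p=3, d=30, C=29, tardiness=max(0,29-30)=0
Total tardiness = 10

10


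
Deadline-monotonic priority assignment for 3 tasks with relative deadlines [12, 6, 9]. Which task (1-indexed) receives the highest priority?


Sort tasks by relative deadline (ascending):
  Task 2: deadline = 6
  Task 3: deadline = 9
  Task 1: deadline = 12
Priority order (highest first): [2, 3, 1]
Highest priority task = 2

2


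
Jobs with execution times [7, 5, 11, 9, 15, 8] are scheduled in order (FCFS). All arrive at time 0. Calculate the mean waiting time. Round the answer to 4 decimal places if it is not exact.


FCFS order (as given): [7, 5, 11, 9, 15, 8]
Waiting times:
  Job 1: wait = 0
  Job 2: wait = 7
  Job 3: wait = 12
  Job 4: wait = 23
  Job 5: wait = 32
  Job 6: wait = 47
Sum of waiting times = 121
Average waiting time = 121/6 = 20.1667

20.1667


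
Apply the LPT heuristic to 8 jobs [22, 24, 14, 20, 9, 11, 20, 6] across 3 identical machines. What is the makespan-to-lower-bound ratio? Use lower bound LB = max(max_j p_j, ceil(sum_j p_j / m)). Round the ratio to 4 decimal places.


LPT order: [24, 22, 20, 20, 14, 11, 9, 6]
Machine loads after assignment: [44, 42, 40]
LPT makespan = 44
Lower bound = max(max_job, ceil(total/3)) = max(24, 42) = 42
Ratio = 44 / 42 = 1.0476

1.0476


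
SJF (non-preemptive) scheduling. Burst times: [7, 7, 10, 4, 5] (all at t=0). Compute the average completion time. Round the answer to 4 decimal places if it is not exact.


SJF order (ascending): [4, 5, 7, 7, 10]
Completion times:
  Job 1: burst=4, C=4
  Job 2: burst=5, C=9
  Job 3: burst=7, C=16
  Job 4: burst=7, C=23
  Job 5: burst=10, C=33
Average completion = 85/5 = 17.0

17.0
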